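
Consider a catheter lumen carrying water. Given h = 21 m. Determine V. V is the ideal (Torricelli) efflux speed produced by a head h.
Formula: V = \sqrt{2 g h}
V = √(2·9.81·21) = 20.3 m/s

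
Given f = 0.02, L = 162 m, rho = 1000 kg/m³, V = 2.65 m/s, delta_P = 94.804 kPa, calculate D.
Formula: \Delta P = f \frac{L}{D} \frac{\rho V^2}{2}
Substituting knowns: 94.804 = 0.02·(162/D)·0.5·1000·2.65²/1000
Solving for D: D = 0.02·162·0.5·1000·2.65²/(94.804·1000) = 0.12 m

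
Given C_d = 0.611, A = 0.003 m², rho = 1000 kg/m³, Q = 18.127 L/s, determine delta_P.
Formula: Q = C_d A \sqrt{\frac{2 \Delta P}{\rho}}
Substituting knowns: 18.127 = 0.611·0.003·√(2·(delta_P·1000)/1000)·1000
Solving for delta_P: delta_P = ((18.127/1000)/(0.611·0.003))²·1000/2/1000 = 48.9 kPa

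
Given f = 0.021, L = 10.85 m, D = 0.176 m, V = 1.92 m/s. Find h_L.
Formula: h_L = f \frac{L}{D} \frac{V^2}{2g}
h_L = 0.021·(10.85/0.176)·1.92²/(2·9.81) = 0.2432 m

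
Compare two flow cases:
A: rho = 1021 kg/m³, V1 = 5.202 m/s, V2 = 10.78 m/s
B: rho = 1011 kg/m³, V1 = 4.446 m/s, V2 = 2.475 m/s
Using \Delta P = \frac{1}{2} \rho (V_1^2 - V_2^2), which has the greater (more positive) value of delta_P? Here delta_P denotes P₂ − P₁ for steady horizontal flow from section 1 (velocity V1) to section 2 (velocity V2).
delta_P(A) = -45.51 kPa, delta_P(B) = 6.896 kPa. Answer: B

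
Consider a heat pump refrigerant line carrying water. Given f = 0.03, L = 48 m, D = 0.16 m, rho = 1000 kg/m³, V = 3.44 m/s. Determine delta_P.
Formula: \Delta P = f \frac{L}{D} \frac{\rho V^2}{2}
delta_P = 0.03·(48/0.16)·0.5·1000·3.44²/1000 = 53.25 kPa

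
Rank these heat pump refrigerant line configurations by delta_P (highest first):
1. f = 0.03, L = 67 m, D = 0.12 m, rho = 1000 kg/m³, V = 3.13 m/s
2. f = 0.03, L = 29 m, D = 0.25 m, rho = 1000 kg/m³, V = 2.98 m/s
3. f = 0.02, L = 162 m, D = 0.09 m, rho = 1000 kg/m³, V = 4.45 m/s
Case 1: delta_P = 82.05 kPa
Case 2: delta_P = 15.45 kPa
Case 3: delta_P = 356.4 kPa
Ranking (highest first): 3, 1, 2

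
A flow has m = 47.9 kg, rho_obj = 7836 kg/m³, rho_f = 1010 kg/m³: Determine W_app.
Formula: W_{app} = mg\left(1 - \frac{\rho_f}{\rho_{obj}}\right)
W_app = 47.9·9.81·(1 − 1010/7836) = 409.3 N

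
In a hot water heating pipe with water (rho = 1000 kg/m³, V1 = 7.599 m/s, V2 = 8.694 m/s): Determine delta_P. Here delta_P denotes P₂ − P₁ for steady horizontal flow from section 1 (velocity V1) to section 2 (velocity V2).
Formula: \Delta P = \frac{1}{2} \rho (V_1^2 - V_2^2)
delta_P = 0.5·1000·(7.599² − 8.694²)/1000 = -8.92 kPa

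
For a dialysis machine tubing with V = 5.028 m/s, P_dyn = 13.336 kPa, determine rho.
Formula: P_{dyn} = \frac{1}{2} \rho V^2
Substituting knowns: 13.336 = 0.5·rho·5.028²/1000
Solving for rho: rho = 2·(13.336·1000)/5.028² = 1055 kg/m³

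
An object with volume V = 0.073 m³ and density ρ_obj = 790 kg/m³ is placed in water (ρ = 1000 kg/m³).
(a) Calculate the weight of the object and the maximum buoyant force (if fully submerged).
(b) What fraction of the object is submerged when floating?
(a) W=rho_obj*g*V=790*9.81*0.073=565.7 N; F_B(max)=rho*g*V=1000*9.81*0.073=716.1 N
(b) Floating fraction=rho_obj/rho=790/1000=0.790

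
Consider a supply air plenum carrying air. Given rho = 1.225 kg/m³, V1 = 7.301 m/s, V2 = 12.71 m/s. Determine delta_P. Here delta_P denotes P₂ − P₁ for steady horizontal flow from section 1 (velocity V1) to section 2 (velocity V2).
Formula: \Delta P = \frac{1}{2} \rho (V_1^2 - V_2^2)
delta_P = 0.5·1.225·(7.301² − 12.71²)/1000 = -0.0663 kPa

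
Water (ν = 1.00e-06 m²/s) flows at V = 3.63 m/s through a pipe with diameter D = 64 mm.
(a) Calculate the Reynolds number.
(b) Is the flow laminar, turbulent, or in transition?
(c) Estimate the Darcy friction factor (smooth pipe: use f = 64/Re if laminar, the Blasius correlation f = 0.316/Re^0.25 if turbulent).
(a) Re = V·D/ν = 3.63·0.064/1.00e-06 = 232320
(b) Flow regime: turbulent (Re > 4000)
(c) Friction factor: f = 0.316/Re^0.25 = 0.316/232320^0.25 = 0.01439 (Blasius is strictly valid for Re ≲ 1e5; used here as the smooth-pipe estimate the problem specifies)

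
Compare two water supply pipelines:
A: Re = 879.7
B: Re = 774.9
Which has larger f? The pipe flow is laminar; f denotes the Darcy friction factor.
f(A) = 0.07275, f(B) = 0.08259. Answer: B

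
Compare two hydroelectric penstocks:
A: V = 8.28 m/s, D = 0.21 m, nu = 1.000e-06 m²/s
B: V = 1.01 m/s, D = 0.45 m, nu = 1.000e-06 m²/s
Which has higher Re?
Re(A) = 1.739e+06, Re(B) = 454500. Answer: A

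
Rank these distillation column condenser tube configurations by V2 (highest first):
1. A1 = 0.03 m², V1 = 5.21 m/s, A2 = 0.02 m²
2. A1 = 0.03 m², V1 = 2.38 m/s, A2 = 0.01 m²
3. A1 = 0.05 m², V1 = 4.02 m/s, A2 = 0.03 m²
Case 1: V2 = 7.815 m/s
Case 2: V2 = 7.14 m/s
Case 3: V2 = 6.7 m/s
Ranking (highest first): 1, 2, 3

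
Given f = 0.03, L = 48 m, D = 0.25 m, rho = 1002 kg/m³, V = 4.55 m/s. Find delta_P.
Formula: \Delta P = f \frac{L}{D} \frac{\rho V^2}{2}
delta_P = 0.03·(48/0.25)·0.5·1002·4.55²/1000 = 59.74 kPa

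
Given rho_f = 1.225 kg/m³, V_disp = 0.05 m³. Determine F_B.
Formula: F_B = \rho_f g V_{disp}
F_B = 1.225·9.81·0.05 = 0.6009 N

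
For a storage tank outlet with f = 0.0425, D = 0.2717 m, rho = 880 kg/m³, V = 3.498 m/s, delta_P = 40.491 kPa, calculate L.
Formula: \Delta P = f \frac{L}{D} \frac{\rho V^2}{2}
Substituting knowns: 40.491 = 0.0425·(L/0.2717)·0.5·880·3.498²/1000
Solving for L: L = (40.491·1000)·0.2717/(0.0425·0.5·880·3.498²) = 48.08 m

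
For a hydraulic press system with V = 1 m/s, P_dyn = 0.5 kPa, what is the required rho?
Formula: P_{dyn} = \frac{1}{2} \rho V^2
Substituting knowns: 0.5 = 0.5·rho·1²/1000
Solving for rho: rho = 2·(0.5·1000)/1² = 1000 kg/m³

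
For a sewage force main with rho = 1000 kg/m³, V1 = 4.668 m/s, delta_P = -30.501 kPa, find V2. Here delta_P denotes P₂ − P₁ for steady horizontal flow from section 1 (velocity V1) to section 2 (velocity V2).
Formula: \Delta P = \frac{1}{2} \rho (V_1^2 - V_2^2)
Substituting knowns: -30.501 = 0.5·1000·(4.668² − V2²)/1000
Solving for V2: V2 = √(4.668² − 2·(-30.501·1000)/1000) = 9.099 m/s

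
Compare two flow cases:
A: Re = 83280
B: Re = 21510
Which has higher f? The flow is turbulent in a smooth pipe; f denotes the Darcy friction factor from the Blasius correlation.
f(A) = 0.0186, f(B) = 0.02609. Answer: B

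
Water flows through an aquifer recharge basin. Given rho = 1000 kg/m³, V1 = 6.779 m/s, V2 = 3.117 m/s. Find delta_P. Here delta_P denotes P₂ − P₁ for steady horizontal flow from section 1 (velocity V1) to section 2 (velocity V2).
Formula: \Delta P = \frac{1}{2} \rho (V_1^2 - V_2^2)
delta_P = 0.5·1000·(6.779² − 3.117²)/1000 = 18.12 kPa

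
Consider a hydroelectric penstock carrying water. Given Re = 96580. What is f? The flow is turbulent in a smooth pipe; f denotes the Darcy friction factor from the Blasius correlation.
Formula: f = \frac{0.316}{Re^{0.25}}
f = 0.316/96580^0.25 = 0.01793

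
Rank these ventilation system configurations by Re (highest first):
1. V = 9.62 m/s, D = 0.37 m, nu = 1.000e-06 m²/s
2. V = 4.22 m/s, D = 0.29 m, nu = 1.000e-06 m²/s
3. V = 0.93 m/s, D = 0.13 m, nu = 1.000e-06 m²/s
Case 1: Re = 3.559e+06
Case 2: Re = 1.224e+06
Case 3: Re = 120900
Ranking (highest first): 1, 2, 3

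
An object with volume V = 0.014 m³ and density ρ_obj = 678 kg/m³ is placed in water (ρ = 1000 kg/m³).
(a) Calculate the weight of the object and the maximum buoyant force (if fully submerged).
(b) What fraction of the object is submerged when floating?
(a) W=rho_obj*g*V=678*9.81*0.014=93.1 N; F_B(max)=rho*g*V=1000*9.81*0.014=137.3 N
(b) Floating fraction=rho_obj/rho=678/1000=0.678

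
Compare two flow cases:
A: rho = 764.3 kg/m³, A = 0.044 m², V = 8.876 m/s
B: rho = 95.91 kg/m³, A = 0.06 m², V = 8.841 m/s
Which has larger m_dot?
m_dot(A) = 298.5 kg/s, m_dot(B) = 50.88 kg/s. Answer: A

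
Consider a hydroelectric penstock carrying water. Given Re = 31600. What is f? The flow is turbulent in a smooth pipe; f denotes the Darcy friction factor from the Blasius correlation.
Formula: f = \frac{0.316}{Re^{0.25}}
f = 0.316/31600^0.25 = 0.0237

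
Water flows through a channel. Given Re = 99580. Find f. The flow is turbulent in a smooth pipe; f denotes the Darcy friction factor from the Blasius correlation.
Formula: f = \frac{0.316}{Re^{0.25}}
f = 0.316/99580^0.25 = 0.01779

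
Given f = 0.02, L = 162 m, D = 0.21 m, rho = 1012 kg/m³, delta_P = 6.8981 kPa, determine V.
Formula: \Delta P = f \frac{L}{D} \frac{\rho V^2}{2}
Substituting knowns: 6.8981 = 0.02·(162/0.21)·0.5·1012·V²/1000
Solving for V: V = √((6.8981·1000)/(0.02·(162/0.21)·0.5·1012)) = 0.94 m/s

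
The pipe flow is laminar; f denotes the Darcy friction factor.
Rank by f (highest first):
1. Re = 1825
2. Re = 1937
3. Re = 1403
Case 1: f = 0.03507
Case 2: f = 0.03304
Case 3: f = 0.04562
Ranking (highest first): 3, 1, 2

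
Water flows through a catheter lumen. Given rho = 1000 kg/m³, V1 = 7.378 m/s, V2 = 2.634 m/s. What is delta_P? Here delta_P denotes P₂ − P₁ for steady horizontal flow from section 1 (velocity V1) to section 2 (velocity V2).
Formula: \Delta P = \frac{1}{2} \rho (V_1^2 - V_2^2)
delta_P = 0.5·1000·(7.378² − 2.634²)/1000 = 23.75 kPa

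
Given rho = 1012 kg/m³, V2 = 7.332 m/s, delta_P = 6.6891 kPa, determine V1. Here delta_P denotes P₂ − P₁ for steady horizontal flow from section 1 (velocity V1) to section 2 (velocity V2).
Formula: \Delta P = \frac{1}{2} \rho (V_1^2 - V_2^2)
Substituting knowns: 6.6891 = 0.5·1012·(V1² − 7.332²)/1000
Solving for V1: V1 = √(7.332² + 2·(6.6891·1000)/1012) = 8.184 m/s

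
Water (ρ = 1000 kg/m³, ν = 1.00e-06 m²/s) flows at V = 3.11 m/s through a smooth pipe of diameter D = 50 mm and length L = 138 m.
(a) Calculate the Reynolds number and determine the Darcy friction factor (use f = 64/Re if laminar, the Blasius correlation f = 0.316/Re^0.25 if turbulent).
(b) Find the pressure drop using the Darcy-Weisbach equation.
(a) Re = V·D/ν = 3.11·0.05/1.00e-06 = 155500 → turbulent (Re > 4000); f = 0.316/Re^0.25 = 0.316/155500^0.25 = 0.015913 (Blasius is strictly valid for Re ≲ 1e5; used here as the smooth-pipe estimate the problem specifies)
(b) Darcy-Weisbach: ΔP = f·(L/D)·½ρV²/1000 = 0.015913·(138/0.050)·½·1000·3.11²/1000 = 212.4 kPa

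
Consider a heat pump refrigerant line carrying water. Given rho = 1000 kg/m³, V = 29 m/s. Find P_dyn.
Formula: P_{dyn} = \frac{1}{2} \rho V^2
P_dyn = 0.5·1000·29²/1000 = 420.5 kPa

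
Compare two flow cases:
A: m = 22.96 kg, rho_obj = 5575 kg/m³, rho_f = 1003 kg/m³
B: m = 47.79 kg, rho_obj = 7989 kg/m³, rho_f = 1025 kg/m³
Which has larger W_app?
W_app(A) = 184.7 N, W_app(B) = 408.7 N. Answer: B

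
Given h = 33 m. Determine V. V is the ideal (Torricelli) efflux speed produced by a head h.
Formula: V = \sqrt{2 g h}
V = √(2·9.81·33) = 25.45 m/s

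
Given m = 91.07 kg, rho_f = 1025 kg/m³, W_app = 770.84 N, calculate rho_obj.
Formula: W_{app} = mg\left(1 - \frac{\rho_f}{\rho_{obj}}\right)
Substituting knowns: 770.84 = 91.07·9.81·(1 − 1025/rho_obj)
Solving for rho_obj: rho_obj = 1025/(1 − 770.84/(91.07·9.81)) = 7472 kg/m³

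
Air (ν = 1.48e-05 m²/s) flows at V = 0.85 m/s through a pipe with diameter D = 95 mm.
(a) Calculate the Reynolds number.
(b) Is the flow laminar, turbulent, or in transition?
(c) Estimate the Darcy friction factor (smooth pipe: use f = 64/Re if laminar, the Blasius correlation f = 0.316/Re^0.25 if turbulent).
(a) Re = V·D/ν = 0.85·0.095/1.48e-05 = 5456.1
(b) Flow regime: turbulent (Re > 4000)
(c) Friction factor: f = 0.316/Re^0.25 = 0.316/5456.1^0.25 = 0.03677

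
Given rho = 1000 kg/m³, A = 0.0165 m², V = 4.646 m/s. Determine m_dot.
Formula: \dot{m} = \rho A V
m_dot = 1000·0.0165·4.646 = 76.66 kg/s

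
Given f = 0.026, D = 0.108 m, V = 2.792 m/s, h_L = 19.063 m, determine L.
Formula: h_L = f \frac{L}{D} \frac{V^2}{2g}
Substituting knowns: 19.063 = 0.026·(L/0.108)·2.792²/(2·9.81)
Solving for L: L = 19.063·2·9.81·0.108/(0.026·2.792²) = 199.3 m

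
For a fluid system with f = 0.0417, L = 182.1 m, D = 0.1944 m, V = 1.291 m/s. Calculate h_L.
Formula: h_L = f \frac{L}{D} \frac{V^2}{2g}
h_L = 0.0417·(182.1/0.1944)·1.291²/(2·9.81) = 3.318 m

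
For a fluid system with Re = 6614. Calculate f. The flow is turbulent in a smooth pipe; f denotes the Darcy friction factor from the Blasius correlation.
Formula: f = \frac{0.316}{Re^{0.25}}
f = 0.316/6614^0.25 = 0.03504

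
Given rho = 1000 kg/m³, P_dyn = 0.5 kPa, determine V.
Formula: P_{dyn} = \frac{1}{2} \rho V^2
Substituting knowns: 0.5 = 0.5·1000·V²/1000
Solving for V: V = √(2·(0.5·1000)/1000) = 1 m/s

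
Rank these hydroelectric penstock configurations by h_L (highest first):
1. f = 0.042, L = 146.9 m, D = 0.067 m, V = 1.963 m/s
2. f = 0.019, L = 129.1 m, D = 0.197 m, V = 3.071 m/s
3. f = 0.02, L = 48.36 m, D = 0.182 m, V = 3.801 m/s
Case 1: h_L = 18.09 m
Case 2: h_L = 5.985 m
Case 3: h_L = 3.913 m
Ranking (highest first): 1, 2, 3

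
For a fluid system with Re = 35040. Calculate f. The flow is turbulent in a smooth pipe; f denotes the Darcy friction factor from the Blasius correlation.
Formula: f = \frac{0.316}{Re^{0.25}}
f = 0.316/35040^0.25 = 0.0231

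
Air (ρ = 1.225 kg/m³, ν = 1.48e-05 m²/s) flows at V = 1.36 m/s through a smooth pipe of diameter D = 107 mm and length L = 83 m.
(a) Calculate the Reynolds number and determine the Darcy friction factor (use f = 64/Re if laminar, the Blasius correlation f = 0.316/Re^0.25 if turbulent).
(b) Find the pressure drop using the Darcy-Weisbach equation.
(a) Re = V·D/ν = 1.36·0.107/1.48e-05 = 9832.4 → turbulent (Re > 4000); f = 0.316/Re^0.25 = 0.316/9832.4^0.25 = 0.031734
(b) Darcy-Weisbach: ΔP = f·(L/D)·½ρV²/1000 = 0.031734·(83/0.107)·½·1.225·1.36²/1000 = 0.02789 kPa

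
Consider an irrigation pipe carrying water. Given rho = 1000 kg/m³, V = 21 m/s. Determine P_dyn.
Formula: P_{dyn} = \frac{1}{2} \rho V^2
P_dyn = 0.5·1000·21²/1000 = 220.5 kPa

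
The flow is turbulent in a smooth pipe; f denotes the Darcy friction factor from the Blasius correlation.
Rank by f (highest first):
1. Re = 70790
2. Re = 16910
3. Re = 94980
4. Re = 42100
Case 1: f = 0.01937
Case 2: f = 0.02771
Case 3: f = 0.018
Case 4: f = 0.02206
Ranking (highest first): 2, 4, 1, 3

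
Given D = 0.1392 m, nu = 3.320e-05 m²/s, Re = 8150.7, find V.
Formula: Re = \frac{V D}{\nu}
Substituting knowns: 8150.7 = V·0.1392/3.320e-05
Solving for V: V = 8150.7·3.320e-05/0.1392 = 1.944 m/s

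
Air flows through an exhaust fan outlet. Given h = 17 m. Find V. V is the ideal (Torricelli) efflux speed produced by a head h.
Formula: V = \sqrt{2 g h}
V = √(2·9.81·17) = 18.26 m/s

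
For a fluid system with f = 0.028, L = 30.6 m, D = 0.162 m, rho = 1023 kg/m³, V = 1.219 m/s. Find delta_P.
Formula: \Delta P = f \frac{L}{D} \frac{\rho V^2}{2}
delta_P = 0.028·(30.6/0.162)·0.5·1023·1.219²/1000 = 4.02 kPa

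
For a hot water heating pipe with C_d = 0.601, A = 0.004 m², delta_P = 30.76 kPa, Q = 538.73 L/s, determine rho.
Formula: Q = C_d A \sqrt{\frac{2 \Delta P}{\rho}}
Substituting knowns: 538.73 = 0.601·0.004·√(2·(30.76·1000)/rho)·1000
Solving for rho: rho = 2·(30.76·1000)/((538.73/1000)/(0.601·0.004))² = 1.225 kg/m³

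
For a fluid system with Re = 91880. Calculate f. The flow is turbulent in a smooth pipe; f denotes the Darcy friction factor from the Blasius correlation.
Formula: f = \frac{0.316}{Re^{0.25}}
f = 0.316/91880^0.25 = 0.01815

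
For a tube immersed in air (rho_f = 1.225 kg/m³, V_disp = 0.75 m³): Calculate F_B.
Formula: F_B = \rho_f g V_{disp}
F_B = 1.225·9.81·0.75 = 9.013 N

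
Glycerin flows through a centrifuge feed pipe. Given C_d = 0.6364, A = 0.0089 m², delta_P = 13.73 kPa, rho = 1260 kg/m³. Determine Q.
Formula: Q = C_d A \sqrt{\frac{2 \Delta P}{\rho}}
Q = 0.6364·0.0089·√(2·(13.73·1000)/1260)·1000 = 26.44 L/s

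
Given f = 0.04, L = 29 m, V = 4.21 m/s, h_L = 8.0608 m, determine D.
Formula: h_L = f \frac{L}{D} \frac{V^2}{2g}
Substituting knowns: 8.0608 = 0.04·(29/D)·4.21²/(2·9.81)
Solving for D: D = 0.04·29·4.21²/(2·9.81·8.0608) = 0.13 m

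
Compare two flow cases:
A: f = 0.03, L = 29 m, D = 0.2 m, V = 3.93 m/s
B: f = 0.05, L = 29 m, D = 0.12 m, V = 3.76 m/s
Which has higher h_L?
h_L(A) = 3.424 m, h_L(B) = 8.707 m. Answer: B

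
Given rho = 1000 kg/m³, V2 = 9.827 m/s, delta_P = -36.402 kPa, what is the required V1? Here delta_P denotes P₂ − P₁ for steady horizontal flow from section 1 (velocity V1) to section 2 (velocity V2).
Formula: \Delta P = \frac{1}{2} \rho (V_1^2 - V_2^2)
Substituting knowns: -36.402 = 0.5·1000·(V1² − 9.827²)/1000
Solving for V1: V1 = √(9.827² + 2·(-36.402·1000)/1000) = 4.875 m/s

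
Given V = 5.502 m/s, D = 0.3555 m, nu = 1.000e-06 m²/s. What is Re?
Formula: Re = \frac{V D}{\nu}
Re = 5.502·0.3555/1.000e-06 = 1.956e+06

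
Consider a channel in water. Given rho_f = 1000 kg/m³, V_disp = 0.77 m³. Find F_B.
Formula: F_B = \rho_f g V_{disp}
F_B = 1000·9.81·0.77 = 7554 N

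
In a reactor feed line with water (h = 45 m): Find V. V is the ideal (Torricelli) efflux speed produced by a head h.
Formula: V = \sqrt{2 g h}
V = √(2·9.81·45) = 29.71 m/s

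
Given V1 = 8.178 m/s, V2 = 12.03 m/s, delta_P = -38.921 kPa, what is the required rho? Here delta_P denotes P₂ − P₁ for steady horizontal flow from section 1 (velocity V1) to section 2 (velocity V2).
Formula: \Delta P = \frac{1}{2} \rho (V_1^2 - V_2^2)
Substituting knowns: -38.921 = 0.5·rho·(8.178² − 12.03²)/1000
Solving for rho: rho = 2·(-38.921·1000)/(8.178² − 12.03²) = 1000 kg/m³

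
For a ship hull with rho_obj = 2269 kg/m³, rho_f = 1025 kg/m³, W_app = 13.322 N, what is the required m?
Formula: W_{app} = mg\left(1 - \frac{\rho_f}{\rho_{obj}}\right)
Substituting knowns: 13.322 = m·9.81·(1 − 1025/2269)
Solving for m: m = 13.322/(9.81·(1 − 1025/2269)) = 2.477 kg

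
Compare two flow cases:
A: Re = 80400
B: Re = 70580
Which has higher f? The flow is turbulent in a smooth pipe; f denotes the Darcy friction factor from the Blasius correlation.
f(A) = 0.01877, f(B) = 0.01939. Answer: B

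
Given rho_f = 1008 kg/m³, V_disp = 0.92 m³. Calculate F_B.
Formula: F_B = \rho_f g V_{disp}
F_B = 1008·9.81·0.92 = 9097 N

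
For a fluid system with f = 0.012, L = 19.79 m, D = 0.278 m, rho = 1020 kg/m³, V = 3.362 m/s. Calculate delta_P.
Formula: \Delta P = f \frac{L}{D} \frac{\rho V^2}{2}
delta_P = 0.012·(19.79/0.278)·0.5·1020·3.362²/1000 = 4.924 kPa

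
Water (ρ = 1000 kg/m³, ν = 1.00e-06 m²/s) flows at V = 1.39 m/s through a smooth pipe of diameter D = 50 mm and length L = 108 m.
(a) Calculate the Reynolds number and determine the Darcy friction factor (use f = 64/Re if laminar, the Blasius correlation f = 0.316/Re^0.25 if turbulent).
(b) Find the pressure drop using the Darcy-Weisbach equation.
(a) Re = V·D/ν = 1.39·0.05/1.00e-06 = 69500 → turbulent (Re > 4000); f = 0.316/Re^0.25 = 0.316/69500^0.25 = 0.019462
(b) Darcy-Weisbach: ΔP = f·(L/D)·½ρV²/1000 = 0.019462·(108/0.050)·½·1000·1.39²/1000 = 40.61 kPa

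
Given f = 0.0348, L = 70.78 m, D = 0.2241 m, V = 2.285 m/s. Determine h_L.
Formula: h_L = f \frac{L}{D} \frac{V^2}{2g}
h_L = 0.0348·(70.78/0.2241)·2.285²/(2·9.81) = 2.925 m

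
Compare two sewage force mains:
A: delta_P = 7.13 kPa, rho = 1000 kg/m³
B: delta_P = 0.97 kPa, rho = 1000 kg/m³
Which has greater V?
V(A) = 3.776 m/s, V(B) = 1.393 m/s. Answer: A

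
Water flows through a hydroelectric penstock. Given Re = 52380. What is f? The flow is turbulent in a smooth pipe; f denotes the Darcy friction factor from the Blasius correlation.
Formula: f = \frac{0.316}{Re^{0.25}}
f = 0.316/52380^0.25 = 0.02089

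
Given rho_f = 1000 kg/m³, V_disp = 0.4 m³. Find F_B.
Formula: F_B = \rho_f g V_{disp}
F_B = 1000·9.81·0.4 = 3924 N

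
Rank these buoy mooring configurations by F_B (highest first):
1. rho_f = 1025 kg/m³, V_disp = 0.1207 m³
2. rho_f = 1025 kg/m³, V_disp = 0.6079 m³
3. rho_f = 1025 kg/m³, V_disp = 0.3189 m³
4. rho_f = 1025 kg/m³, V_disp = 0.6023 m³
Case 1: F_B = 1214 N
Case 2: F_B = 6113 N
Case 3: F_B = 3207 N
Case 4: F_B = 6056 N
Ranking (highest first): 2, 4, 3, 1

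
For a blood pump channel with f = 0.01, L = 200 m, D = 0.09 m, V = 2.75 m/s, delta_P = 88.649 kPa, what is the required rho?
Formula: \Delta P = f \frac{L}{D} \frac{\rho V^2}{2}
Substituting knowns: 88.649 = 0.01·(200/0.09)·0.5·rho·2.75²/1000
Solving for rho: rho = (88.649·1000)/(0.01·(200/0.09)·0.5·2.75²) = 1055 kg/m³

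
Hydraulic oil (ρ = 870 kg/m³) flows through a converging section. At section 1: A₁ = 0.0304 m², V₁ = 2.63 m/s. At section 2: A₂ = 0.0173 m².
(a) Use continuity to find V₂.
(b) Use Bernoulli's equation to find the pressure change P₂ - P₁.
(a) Continuity: A₁V₁=A₂V₂ -> V₂=A₁V₁/A₂=0.0304*2.63/0.0173=4.62 m/s
(b) Bernoulli: P₂-P₁=0.5*rho*(V₁^2-V₂^2)/1000=0.5*870*(2.63^2-4.62^2)/1000=-6.276 kPa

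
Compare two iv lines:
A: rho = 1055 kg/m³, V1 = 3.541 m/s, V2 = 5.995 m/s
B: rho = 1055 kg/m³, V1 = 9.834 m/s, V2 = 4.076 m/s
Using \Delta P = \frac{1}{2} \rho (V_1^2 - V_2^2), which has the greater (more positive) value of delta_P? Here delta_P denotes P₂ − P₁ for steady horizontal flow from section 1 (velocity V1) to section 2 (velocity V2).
delta_P(A) = -12.34 kPa, delta_P(B) = 42.25 kPa. Answer: B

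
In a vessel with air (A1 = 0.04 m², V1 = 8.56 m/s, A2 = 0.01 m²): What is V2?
Formula: V_2 = \frac{A_1 V_1}{A_2}
V2 = 0.04·8.56/0.01 = 34.24 m/s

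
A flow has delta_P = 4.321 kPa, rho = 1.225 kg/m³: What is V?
Formula: V = \sqrt{\frac{2 \Delta P}{\rho}}
V = √(2·(4.321·1000)/1.225) = 83.99 m/s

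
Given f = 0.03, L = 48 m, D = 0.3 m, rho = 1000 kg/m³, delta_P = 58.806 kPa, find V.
Formula: \Delta P = f \frac{L}{D} \frac{\rho V^2}{2}
Substituting knowns: 58.806 = 0.03·(48/0.3)·0.5·1000·V²/1000
Solving for V: V = √((58.806·1000)/(0.03·(48/0.3)·0.5·1000)) = 4.95 m/s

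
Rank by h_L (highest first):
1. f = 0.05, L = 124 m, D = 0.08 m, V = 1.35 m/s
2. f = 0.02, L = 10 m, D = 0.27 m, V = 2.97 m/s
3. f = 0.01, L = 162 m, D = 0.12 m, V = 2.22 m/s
Case 1: h_L = 7.199 m
Case 2: h_L = 0.333 m
Case 3: h_L = 3.391 m
Ranking (highest first): 1, 3, 2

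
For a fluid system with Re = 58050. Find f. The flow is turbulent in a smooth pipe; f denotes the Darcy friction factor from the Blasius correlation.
Formula: f = \frac{0.316}{Re^{0.25}}
f = 0.316/58050^0.25 = 0.02036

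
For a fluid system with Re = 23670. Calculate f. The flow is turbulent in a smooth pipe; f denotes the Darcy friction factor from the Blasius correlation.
Formula: f = \frac{0.316}{Re^{0.25}}
f = 0.316/23670^0.25 = 0.02548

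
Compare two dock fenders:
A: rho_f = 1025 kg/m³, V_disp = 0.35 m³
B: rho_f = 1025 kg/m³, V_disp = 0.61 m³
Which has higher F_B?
F_B(A) = 3519 N, F_B(B) = 6134 N. Answer: B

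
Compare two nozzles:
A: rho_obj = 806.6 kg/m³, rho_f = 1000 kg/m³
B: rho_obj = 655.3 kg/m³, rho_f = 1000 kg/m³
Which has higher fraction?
fraction(A) = 0.8066, fraction(B) = 0.6553. Answer: A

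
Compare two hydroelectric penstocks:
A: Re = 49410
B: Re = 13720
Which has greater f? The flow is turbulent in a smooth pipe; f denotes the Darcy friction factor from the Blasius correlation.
f(A) = 0.02119, f(B) = 0.0292. Answer: B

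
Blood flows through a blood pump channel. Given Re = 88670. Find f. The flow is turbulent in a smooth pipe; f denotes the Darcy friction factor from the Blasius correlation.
Formula: f = \frac{0.316}{Re^{0.25}}
f = 0.316/88670^0.25 = 0.01831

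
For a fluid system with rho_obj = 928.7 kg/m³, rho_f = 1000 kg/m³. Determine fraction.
Formula: f_{sub} = \frac{\rho_{obj}}{\rho_f}
fraction = 928.7/1000 = 0.9287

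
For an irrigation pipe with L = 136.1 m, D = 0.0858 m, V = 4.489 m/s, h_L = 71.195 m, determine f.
Formula: h_L = f \frac{L}{D} \frac{V^2}{2g}
Substituting knowns: 71.195 = f·(136.1/0.0858)·4.489²/(2·9.81)
Solving for f: f = 71.195·2·9.81/((136.1/0.0858)·4.489²) = 0.0437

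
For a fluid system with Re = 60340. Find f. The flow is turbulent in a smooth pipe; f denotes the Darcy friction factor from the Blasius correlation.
Formula: f = \frac{0.316}{Re^{0.25}}
f = 0.316/60340^0.25 = 0.02016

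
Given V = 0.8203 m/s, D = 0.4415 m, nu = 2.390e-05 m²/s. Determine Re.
Formula: Re = \frac{V D}{\nu}
Re = 0.8203·0.4415/2.390e-05 = 15153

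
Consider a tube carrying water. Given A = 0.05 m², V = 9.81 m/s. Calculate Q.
Formula: Q = A V
Q = 0.05·9.81·1000 = 490.5 L/s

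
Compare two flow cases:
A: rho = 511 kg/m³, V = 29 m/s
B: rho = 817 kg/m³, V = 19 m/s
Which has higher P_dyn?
P_dyn(A) = 214.9 kPa, P_dyn(B) = 147.5 kPa. Answer: A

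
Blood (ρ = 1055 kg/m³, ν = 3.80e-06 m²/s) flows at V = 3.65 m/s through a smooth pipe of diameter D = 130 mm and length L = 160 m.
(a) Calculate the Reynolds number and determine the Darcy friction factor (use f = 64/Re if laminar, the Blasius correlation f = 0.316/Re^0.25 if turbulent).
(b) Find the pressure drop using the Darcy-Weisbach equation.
(a) Re = V·D/ν = 3.65·0.13/3.80e-06 = 124870 → turbulent (Re > 4000); f = 0.316/Re^0.25 = 0.316/124870^0.25 = 0.01681 (Blasius is strictly valid for Re ≲ 1e5; used here as the smooth-pipe estimate the problem specifies)
(b) Darcy-Weisbach: ΔP = f·(L/D)·½ρV²/1000 = 0.01681·(160/0.130)·½·1055·3.65²/1000 = 145.4 kPa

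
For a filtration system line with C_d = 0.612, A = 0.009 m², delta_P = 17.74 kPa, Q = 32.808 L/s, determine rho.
Formula: Q = C_d A \sqrt{\frac{2 \Delta P}{\rho}}
Substituting knowns: 32.808 = 0.612·0.009·√(2·(17.74·1000)/rho)·1000
Solving for rho: rho = 2·(17.74·1000)/((32.808/1000)/(0.612·0.009))² = 1000 kg/m³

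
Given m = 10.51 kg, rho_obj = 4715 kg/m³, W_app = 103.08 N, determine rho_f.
Formula: W_{app} = mg\left(1 - \frac{\rho_f}{\rho_{obj}}\right)
Substituting knowns: 103.08 = 10.51·9.81·(1 − rho_f/4715)
Solving for rho_f: rho_f = 4715·(1 − 103.08/(10.51·9.81)) = 1.056 kg/m³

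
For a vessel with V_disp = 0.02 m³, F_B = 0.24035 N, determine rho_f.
Formula: F_B = \rho_f g V_{disp}
Substituting knowns: 0.24035 = rho_f·9.81·0.02
Solving for rho_f: rho_f = 0.24035/(9.81·0.02) = 1.225 kg/m³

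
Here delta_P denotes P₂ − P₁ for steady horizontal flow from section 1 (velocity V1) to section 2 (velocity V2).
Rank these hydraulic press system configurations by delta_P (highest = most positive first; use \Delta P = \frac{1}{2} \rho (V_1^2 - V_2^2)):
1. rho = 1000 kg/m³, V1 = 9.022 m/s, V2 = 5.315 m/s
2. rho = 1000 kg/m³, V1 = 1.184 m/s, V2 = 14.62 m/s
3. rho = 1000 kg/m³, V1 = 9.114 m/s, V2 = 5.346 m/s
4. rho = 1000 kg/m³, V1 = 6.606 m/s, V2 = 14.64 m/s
Case 1: delta_P = 26.57 kPa
Case 2: delta_P = -106.2 kPa
Case 3: delta_P = 27.24 kPa
Case 4: delta_P = -85.35 kPa
Ranking (highest first): 3, 1, 4, 2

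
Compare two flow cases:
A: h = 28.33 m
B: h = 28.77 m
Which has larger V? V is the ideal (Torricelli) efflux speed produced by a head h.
V(A) = 23.58 m/s, V(B) = 23.76 m/s. Answer: B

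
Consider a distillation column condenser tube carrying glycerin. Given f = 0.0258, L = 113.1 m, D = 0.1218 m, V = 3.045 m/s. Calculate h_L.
Formula: h_L = f \frac{L}{D} \frac{V^2}{2g}
h_L = 0.0258·(113.1/0.1218)·3.045²/(2·9.81) = 11.32 m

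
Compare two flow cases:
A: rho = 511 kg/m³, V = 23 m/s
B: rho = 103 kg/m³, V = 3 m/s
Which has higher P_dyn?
P_dyn(A) = 135.2 kPa, P_dyn(B) = 0.4635 kPa. Answer: A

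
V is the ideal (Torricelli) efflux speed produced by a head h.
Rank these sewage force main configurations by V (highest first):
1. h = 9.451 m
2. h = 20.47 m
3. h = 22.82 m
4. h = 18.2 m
Case 1: V = 13.62 m/s
Case 2: V = 20.04 m/s
Case 3: V = 21.16 m/s
Case 4: V = 18.9 m/s
Ranking (highest first): 3, 2, 4, 1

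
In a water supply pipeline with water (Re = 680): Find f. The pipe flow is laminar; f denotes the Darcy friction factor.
Formula: f = \frac{64}{Re}
f = 64/680 = 0.09412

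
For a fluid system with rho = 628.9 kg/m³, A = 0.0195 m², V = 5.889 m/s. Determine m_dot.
Formula: \dot{m} = \rho A V
m_dot = 628.9·0.0195·5.889 = 72.22 kg/s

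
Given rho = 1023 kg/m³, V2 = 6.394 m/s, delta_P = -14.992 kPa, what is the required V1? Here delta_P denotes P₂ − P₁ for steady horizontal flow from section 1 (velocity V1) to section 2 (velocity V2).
Formula: \Delta P = \frac{1}{2} \rho (V_1^2 - V_2^2)
Substituting knowns: -14.992 = 0.5·1023·(V1² − 6.394²)/1000
Solving for V1: V1 = √(6.394² + 2·(-14.992·1000)/1023) = 3.402 m/s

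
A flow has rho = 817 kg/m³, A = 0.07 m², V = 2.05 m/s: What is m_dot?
Formula: \dot{m} = \rho A V
m_dot = 817·0.07·2.05 = 117.2 kg/s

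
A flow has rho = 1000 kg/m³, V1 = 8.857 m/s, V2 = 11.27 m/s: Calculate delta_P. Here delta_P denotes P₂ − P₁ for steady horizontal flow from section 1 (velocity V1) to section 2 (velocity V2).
Formula: \Delta P = \frac{1}{2} \rho (V_1^2 - V_2^2)
delta_P = 0.5·1000·(8.857² − 11.27²)/1000 = -24.28 kPa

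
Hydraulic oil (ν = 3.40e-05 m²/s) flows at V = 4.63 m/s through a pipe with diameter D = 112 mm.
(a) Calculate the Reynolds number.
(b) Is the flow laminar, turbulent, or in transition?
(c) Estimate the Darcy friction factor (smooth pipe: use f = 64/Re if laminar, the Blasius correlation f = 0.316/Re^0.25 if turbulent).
(a) Re = V·D/ν = 4.63·0.112/3.40e-05 = 15252
(b) Flow regime: turbulent (Re > 4000)
(c) Friction factor: f = 0.316/Re^0.25 = 0.316/15252^0.25 = 0.02844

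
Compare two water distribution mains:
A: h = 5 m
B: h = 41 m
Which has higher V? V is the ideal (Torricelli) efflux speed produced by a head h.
V(A) = 9.905 m/s, V(B) = 28.36 m/s. Answer: B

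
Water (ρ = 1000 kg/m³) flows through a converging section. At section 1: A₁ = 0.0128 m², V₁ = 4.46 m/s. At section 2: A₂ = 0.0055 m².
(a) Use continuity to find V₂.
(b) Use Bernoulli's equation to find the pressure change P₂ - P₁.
(a) Continuity: A₁V₁=A₂V₂ -> V₂=A₁V₁/A₂=0.0128*4.46/0.0055=10.38 m/s
(b) Bernoulli: P₂-P₁=0.5*rho*(V₁^2-V₂^2)/1000=0.5*1000*(4.46^2-10.38^2)/1000=-43.93 kPa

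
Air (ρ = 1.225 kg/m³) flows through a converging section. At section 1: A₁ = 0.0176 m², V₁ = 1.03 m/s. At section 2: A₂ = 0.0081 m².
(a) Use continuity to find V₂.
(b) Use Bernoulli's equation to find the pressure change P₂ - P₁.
(a) Continuity: A₁V₁=A₂V₂ -> V₂=A₁V₁/A₂=0.0176*1.03/0.0081=2.24 m/s
(b) Bernoulli: P₂-P₁=0.5*rho*(V₁^2-V₂^2)/1000=0.5*1.225*(1.03^2-2.24^2)/1000=-0.002423 kPa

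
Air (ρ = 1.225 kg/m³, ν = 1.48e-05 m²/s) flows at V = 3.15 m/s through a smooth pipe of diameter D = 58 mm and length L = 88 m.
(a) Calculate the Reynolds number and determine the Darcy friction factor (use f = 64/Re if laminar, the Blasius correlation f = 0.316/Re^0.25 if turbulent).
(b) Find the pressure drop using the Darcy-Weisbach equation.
(a) Re = V·D/ν = 3.15·0.058/1.48e-05 = 12345 → turbulent (Re > 4000); f = 0.316/Re^0.25 = 0.316/12345^0.25 = 0.029979
(b) Darcy-Weisbach: ΔP = f·(L/D)·½ρV²/1000 = 0.029979·(88/0.058)·½·1.225·3.15²/1000 = 0.2764 kPa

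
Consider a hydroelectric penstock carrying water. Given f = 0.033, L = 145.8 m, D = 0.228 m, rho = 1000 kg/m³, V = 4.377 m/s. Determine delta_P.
Formula: \Delta P = f \frac{L}{D} \frac{\rho V^2}{2}
delta_P = 0.033·(145.8/0.228)·0.5·1000·4.377²/1000 = 202.1 kPa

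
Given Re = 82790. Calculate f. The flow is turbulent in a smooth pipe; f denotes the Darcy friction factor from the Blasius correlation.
Formula: f = \frac{0.316}{Re^{0.25}}
f = 0.316/82790^0.25 = 0.01863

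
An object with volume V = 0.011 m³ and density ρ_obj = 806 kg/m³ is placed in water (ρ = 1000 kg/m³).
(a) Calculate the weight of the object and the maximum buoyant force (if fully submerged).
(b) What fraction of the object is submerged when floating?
(a) W=rho_obj*g*V=806*9.81*0.011=87.0 N; F_B(max)=rho*g*V=1000*9.81*0.011=107.9 N
(b) Floating fraction=rho_obj/rho=806/1000=0.806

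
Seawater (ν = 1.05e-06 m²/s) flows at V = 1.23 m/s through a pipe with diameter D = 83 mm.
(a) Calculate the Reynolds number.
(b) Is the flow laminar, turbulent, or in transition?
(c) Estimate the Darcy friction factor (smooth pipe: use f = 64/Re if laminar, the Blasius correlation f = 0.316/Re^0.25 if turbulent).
(a) Re = V·D/ν = 1.23·0.083/1.05e-06 = 97229
(b) Flow regime: turbulent (Re > 4000)
(c) Friction factor: f = 0.316/Re^0.25 = 0.316/97229^0.25 = 0.0179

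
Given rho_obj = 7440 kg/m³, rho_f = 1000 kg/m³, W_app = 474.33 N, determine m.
Formula: W_{app} = mg\left(1 - \frac{\rho_f}{\rho_{obj}}\right)
Substituting knowns: 474.33 = m·9.81·(1 − 1000/7440)
Solving for m: m = 474.33/(9.81·(1 − 1000/7440)) = 55.86 kg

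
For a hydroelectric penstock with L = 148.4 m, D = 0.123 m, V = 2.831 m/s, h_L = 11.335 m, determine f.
Formula: h_L = f \frac{L}{D} \frac{V^2}{2g}
Substituting knowns: 11.335 = f·(148.4/0.123)·2.831²/(2·9.81)
Solving for f: f = 11.335·2·9.81/((148.4/0.123)·2.831²) = 0.023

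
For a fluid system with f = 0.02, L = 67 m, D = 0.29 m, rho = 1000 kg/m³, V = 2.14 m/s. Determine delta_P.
Formula: \Delta P = f \frac{L}{D} \frac{\rho V^2}{2}
delta_P = 0.02·(67/0.29)·0.5·1000·2.14²/1000 = 10.58 kPa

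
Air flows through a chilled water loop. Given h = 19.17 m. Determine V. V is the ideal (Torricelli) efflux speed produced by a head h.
Formula: V = \sqrt{2 g h}
V = √(2·9.81·19.17) = 19.39 m/s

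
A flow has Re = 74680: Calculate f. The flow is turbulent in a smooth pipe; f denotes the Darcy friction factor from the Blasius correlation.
Formula: f = \frac{0.316}{Re^{0.25}}
f = 0.316/74680^0.25 = 0.01912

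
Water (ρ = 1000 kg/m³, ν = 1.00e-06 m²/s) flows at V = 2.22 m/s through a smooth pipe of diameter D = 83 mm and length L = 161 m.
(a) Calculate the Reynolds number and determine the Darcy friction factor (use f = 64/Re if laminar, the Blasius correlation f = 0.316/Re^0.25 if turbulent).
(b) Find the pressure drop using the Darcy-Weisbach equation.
(a) Re = V·D/ν = 2.22·0.083/1.00e-06 = 184260 → turbulent (Re > 4000); f = 0.316/Re^0.25 = 0.316/184260^0.25 = 0.015252 (Blasius is strictly valid for Re ≲ 1e5; used here as the smooth-pipe estimate the problem specifies)
(b) Darcy-Weisbach: ΔP = f·(L/D)·½ρV²/1000 = 0.015252·(161/0.083)·½·1000·2.22²/1000 = 72.9 kPa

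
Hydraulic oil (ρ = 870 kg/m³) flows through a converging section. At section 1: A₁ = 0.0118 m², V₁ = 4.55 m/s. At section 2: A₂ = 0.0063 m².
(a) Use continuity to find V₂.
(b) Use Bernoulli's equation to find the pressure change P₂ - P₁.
(a) Continuity: A₁V₁=A₂V₂ -> V₂=A₁V₁/A₂=0.0118*4.55/0.0063=8.52 m/s
(b) Bernoulli: P₂-P₁=0.5*rho*(V₁^2-V₂^2)/1000=0.5*870*(4.55^2-8.52^2)/1000=-22.57 kPa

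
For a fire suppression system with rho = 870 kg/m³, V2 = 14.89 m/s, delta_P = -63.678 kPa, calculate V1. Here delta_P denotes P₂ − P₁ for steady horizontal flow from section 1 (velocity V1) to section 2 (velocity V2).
Formula: \Delta P = \frac{1}{2} \rho (V_1^2 - V_2^2)
Substituting knowns: -63.678 = 0.5·870·(V1² − 14.89²)/1000
Solving for V1: V1 = √(14.89² + 2·(-63.678·1000)/870) = 8.679 m/s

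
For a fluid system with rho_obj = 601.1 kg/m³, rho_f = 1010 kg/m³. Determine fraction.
Formula: f_{sub} = \frac{\rho_{obj}}{\rho_f}
fraction = 601.1/1010 = 0.5951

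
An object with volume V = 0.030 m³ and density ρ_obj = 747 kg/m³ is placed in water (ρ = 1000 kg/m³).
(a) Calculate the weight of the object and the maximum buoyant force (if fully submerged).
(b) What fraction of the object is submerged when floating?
(a) W=rho_obj*g*V=747*9.81*0.030=219.8 N; F_B(max)=rho*g*V=1000*9.81*0.030=294.3 N
(b) Floating fraction=rho_obj/rho=747/1000=0.747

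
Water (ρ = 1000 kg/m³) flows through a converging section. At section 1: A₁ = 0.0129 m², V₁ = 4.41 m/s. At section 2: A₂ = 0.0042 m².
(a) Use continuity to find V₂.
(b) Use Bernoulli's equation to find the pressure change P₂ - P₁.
(a) Continuity: A₁V₁=A₂V₂ -> V₂=A₁V₁/A₂=0.0129*4.41/0.0042=13.55 m/s
(b) Bernoulli: P₂-P₁=0.5*rho*(V₁^2-V₂^2)/1000=0.5*1000*(4.41^2-13.55^2)/1000=-82.08 kPa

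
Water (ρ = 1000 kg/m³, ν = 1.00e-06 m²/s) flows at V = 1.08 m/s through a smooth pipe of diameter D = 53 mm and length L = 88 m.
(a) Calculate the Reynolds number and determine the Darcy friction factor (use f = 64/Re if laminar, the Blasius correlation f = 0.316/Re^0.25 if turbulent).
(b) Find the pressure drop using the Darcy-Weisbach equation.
(a) Re = V·D/ν = 1.08·0.053/1.00e-06 = 57240 → turbulent (Re > 4000); f = 0.316/Re^0.25 = 0.316/57240^0.25 = 0.02043
(b) Darcy-Weisbach: ΔP = f·(L/D)·½ρV²/1000 = 0.02043·(88/0.053)·½·1000·1.08²/1000 = 19.78 kPa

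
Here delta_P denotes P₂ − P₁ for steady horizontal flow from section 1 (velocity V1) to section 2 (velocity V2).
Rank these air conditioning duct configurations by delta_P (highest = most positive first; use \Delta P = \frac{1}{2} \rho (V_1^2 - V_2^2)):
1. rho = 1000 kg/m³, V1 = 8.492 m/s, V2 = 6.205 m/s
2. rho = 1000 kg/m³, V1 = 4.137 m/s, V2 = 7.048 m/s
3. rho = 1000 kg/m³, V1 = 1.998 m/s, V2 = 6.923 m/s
Case 1: delta_P = 16.81 kPa
Case 2: delta_P = -16.28 kPa
Case 3: delta_P = -21.97 kPa
Ranking (highest first): 1, 2, 3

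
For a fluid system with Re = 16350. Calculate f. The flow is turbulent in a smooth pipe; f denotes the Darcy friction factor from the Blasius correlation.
Formula: f = \frac{0.316}{Re^{0.25}}
f = 0.316/16350^0.25 = 0.02795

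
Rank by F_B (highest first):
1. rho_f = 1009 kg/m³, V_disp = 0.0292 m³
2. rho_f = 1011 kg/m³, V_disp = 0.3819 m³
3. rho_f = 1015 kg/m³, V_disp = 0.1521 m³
Case 1: F_B = 289 N
Case 2: F_B = 3788 N
Case 3: F_B = 1514 N
Ranking (highest first): 2, 3, 1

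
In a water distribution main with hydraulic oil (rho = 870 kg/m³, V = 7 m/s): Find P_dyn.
Formula: P_{dyn} = \frac{1}{2} \rho V^2
P_dyn = 0.5·870·7²/1000 = 21.32 kPa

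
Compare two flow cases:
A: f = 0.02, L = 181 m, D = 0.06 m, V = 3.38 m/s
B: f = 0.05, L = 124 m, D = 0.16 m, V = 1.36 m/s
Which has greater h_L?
h_L(A) = 35.13 m, h_L(B) = 3.653 m. Answer: A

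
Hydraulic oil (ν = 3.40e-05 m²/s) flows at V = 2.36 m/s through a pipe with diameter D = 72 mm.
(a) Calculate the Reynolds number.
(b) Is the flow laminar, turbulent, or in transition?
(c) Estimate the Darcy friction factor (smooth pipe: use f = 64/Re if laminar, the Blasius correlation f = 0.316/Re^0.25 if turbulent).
(a) Re = V·D/ν = 2.36·0.072/3.40e-05 = 4997.6
(b) Flow regime: turbulent (Re > 4000)
(c) Friction factor: f = 0.316/Re^0.25 = 0.316/4997.6^0.25 = 0.03758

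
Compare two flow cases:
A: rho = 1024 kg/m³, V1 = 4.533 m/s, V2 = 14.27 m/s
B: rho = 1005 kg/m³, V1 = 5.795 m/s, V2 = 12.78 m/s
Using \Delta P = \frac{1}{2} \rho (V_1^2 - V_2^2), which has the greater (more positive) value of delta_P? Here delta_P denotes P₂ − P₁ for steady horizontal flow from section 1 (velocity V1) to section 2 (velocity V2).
delta_P(A) = -93.74 kPa, delta_P(B) = -65.2 kPa. Answer: B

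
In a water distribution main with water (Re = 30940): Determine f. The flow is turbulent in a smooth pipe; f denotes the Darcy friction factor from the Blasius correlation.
Formula: f = \frac{0.316}{Re^{0.25}}
f = 0.316/30940^0.25 = 0.02383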